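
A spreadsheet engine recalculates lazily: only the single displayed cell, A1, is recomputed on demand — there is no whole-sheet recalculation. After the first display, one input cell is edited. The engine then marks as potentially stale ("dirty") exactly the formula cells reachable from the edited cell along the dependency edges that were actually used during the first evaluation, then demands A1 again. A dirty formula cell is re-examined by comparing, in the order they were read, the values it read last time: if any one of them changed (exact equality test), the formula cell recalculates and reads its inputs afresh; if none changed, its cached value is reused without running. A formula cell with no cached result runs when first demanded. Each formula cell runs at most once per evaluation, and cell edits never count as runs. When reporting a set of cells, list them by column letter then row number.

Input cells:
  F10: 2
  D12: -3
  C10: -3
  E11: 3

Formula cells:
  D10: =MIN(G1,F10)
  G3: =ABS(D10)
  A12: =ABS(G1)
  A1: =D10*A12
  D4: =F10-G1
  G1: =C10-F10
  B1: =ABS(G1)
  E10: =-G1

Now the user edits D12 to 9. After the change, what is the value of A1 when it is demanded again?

New value of A1: -25.
Key observation: D12 is never demanded by the output, so the edit triggers no recomputation at all.

First evaluation (everything demanded from the output):
  G1 = -3 - 2 = -5
  A12 = ABS(-5) = 5
  D10 = MIN(-5, 2) = -5
  A1 = -5 * 5 = -25

Propagation after the edit:
  D12 feeds no computation that the output demands — nothing is marked dirty and nothing runs.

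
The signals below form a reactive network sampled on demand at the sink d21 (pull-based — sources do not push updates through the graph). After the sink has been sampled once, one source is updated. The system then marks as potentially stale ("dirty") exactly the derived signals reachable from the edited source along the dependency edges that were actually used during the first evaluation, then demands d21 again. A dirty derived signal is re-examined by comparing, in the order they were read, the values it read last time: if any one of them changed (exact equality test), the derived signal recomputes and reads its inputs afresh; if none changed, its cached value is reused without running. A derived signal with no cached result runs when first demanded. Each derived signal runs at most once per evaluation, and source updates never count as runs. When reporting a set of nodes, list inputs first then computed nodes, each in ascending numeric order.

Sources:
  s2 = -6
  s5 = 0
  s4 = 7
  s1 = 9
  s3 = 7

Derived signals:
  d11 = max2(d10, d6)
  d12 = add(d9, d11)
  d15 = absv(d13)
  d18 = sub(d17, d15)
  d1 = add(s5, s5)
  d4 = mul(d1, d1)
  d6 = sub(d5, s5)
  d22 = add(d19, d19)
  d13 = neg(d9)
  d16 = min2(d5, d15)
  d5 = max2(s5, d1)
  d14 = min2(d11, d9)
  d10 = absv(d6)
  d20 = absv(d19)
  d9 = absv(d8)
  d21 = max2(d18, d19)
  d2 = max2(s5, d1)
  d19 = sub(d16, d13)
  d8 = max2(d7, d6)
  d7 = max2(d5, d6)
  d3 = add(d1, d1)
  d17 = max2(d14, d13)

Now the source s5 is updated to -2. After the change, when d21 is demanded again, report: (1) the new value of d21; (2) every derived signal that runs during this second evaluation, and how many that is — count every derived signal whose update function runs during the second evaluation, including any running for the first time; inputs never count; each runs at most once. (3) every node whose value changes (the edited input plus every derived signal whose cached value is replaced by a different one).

d21 now evaluates to 0.
Run set: d1, d5, d6, d7, d16, d19, d21 (7 run).
Changed values: s5, d1, d5, d16, d19.
The important point: at d8 every value read last time is unchanged, so the dirty flag clears without a run.

Initial pass — values computed on the first demand:
  d1 = add(0, 0) = 0
  d5 = max2(0, 0) = 0
  d6 = sub(0, 0) = 0
  d7 = max2(0, 0) = 0
  d8 = max2(0, 0) = 0
  d9 = absv(0) = 0
  d10 = absv(0) = 0
  d11 = max2(0, 0) = 0
  d13 = neg(0) = 0
  d14 = min2(0, 0) = 0
  d15 = absv(0) = 0
  d16 = min2(0, 0) = 0
  d17 = max2(0, 0) = 0
  d18 = sub(0, 0) = 0
  d19 = sub(0, 0) = 0
  d21 = max2(0, 0) = 0

Second demand — change propagation:
  d1: re-runs because s5 0->-2; s5 0->-2; new result -4.
  d5: re-runs because s5 0->-2; d1 0->-4; new result -2.
  d6: re-runs because d5 0->-2; s5 0->-2; new result 0 (unchanged).
  d7: re-runs because d5 0->-2; new result 0 (unchanged).
  d8: re-examined; everything it read last time is the same (d7 unchanged, d6 unchanged) — cache 0 kept, no run.
  d9: re-examined; everything it read last time is the same (d8 unchanged) — cache 0 kept, no run.
  d10: re-examined; everything it read last time is the same (d6 unchanged) — cache 0 kept, no run.
  d11: re-examined; everything it read last time is the same (d10 unchanged, d6 unchanged) — cache 0 kept, no run.
  d13: re-examined; everything it read last time is the same (d9 unchanged) — cache 0 kept, no run.
  d14: re-examined; everything it read last time is the same (d11 unchanged, d9 unchanged) — cache 0 kept, no run.
  d15: re-examined; everything it read last time is the same (d13 unchanged) — cache 0 kept, no run.
  d16: re-runs because d5 0->-2; new result -2.
  d17: re-examined; everything it read last time is the same (d14 unchanged, d13 unchanged) — cache 0 kept, no run.
  d18: re-examined; everything it read last time is the same (d17 unchanged, d15 unchanged) — cache 0 kept, no run.
  d19: re-runs because d16 0->-2; new result -2.
  d21: re-runs because d19 0->-2; new result 0 (unchanged).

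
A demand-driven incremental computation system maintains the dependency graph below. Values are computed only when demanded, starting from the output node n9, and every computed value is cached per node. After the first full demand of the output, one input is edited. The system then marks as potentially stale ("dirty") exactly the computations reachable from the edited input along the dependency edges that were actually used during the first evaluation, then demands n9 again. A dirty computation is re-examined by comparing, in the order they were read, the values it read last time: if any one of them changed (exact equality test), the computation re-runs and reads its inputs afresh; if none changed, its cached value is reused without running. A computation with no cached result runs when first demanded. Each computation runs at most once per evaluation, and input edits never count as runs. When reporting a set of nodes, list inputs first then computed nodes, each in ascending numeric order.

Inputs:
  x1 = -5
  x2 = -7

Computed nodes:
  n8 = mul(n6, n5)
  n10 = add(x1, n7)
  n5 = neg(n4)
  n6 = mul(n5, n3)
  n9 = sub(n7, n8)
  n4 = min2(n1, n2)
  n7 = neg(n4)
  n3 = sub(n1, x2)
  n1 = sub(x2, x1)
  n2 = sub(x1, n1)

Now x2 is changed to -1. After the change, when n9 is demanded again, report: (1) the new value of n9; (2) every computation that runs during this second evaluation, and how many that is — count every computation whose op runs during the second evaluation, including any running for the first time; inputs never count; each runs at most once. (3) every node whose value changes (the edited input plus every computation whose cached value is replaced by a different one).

First evaluation (everything demanded from the output):
  n1 = sub(-7, -5) = -2
  n2 = sub(-5, -2) = -3
  n3 = sub(-2, -7) = 5
  n4 = min2(-2, -3) = -3
  n5 = neg(-3) = 3
  n6 = mul(3, 5) = 15
  n7 = neg(-3) = 3
  n8 = mul(15, 3) = 45
  n9 = sub(3, 45) = -42

Propagation after the edit:
  n1: runs — x2 -7->-1; result 4.
  n2: runs — n1 -2->4; result -9.
  n3: runs — n1 -2->4; x2 -7->-1; result 5 (same value as before).
  n4: runs — n1 -2->4; n2 -3->-9; result -9.
  n5: runs — n4 -3->-9; result 9.
  n6: runs — n5 3->9; result 45.
  n7: runs — n4 -3->-9; result 9.
  n8: runs — n6 15->45; n5 3->9; result 405.
  n9: runs — n7 3->9; n8 45->405; result -396.

New value of n9: -396.
Computations that run: n1, n2, n3, n4, n5, n6, n7, n8, n9 — 9 in total.
Values that change: x2, n1, n2, n4, n5, n6, n7, n8, n9.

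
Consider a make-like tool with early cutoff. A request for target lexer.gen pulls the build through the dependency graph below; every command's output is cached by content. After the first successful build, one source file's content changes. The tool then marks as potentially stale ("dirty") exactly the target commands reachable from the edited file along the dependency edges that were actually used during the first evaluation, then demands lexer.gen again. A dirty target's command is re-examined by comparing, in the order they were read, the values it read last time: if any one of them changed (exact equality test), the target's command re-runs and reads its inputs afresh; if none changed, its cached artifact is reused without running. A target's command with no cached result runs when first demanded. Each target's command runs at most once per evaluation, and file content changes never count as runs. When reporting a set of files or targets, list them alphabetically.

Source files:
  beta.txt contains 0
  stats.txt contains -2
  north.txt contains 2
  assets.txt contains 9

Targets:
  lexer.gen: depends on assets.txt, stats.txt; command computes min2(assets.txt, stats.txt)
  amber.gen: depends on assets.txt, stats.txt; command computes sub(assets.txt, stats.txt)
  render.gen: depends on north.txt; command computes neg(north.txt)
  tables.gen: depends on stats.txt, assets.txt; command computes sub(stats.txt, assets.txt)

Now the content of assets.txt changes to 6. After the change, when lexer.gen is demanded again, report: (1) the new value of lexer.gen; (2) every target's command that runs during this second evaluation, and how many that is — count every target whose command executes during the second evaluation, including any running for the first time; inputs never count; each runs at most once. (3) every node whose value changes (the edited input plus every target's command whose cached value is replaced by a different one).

Demanding lexer.gen again yields -2.
1 target commands run: lexer.gen.
The nodes whose values change: assets.txt.

First demand of the output computes:
  lexer.gen = min2(9, -2) = -2

After the edit, cleaning proceeds:
  lexer.gen: a read changed (assets.txt 9->6) — executes, giving -2 — identical to its old value.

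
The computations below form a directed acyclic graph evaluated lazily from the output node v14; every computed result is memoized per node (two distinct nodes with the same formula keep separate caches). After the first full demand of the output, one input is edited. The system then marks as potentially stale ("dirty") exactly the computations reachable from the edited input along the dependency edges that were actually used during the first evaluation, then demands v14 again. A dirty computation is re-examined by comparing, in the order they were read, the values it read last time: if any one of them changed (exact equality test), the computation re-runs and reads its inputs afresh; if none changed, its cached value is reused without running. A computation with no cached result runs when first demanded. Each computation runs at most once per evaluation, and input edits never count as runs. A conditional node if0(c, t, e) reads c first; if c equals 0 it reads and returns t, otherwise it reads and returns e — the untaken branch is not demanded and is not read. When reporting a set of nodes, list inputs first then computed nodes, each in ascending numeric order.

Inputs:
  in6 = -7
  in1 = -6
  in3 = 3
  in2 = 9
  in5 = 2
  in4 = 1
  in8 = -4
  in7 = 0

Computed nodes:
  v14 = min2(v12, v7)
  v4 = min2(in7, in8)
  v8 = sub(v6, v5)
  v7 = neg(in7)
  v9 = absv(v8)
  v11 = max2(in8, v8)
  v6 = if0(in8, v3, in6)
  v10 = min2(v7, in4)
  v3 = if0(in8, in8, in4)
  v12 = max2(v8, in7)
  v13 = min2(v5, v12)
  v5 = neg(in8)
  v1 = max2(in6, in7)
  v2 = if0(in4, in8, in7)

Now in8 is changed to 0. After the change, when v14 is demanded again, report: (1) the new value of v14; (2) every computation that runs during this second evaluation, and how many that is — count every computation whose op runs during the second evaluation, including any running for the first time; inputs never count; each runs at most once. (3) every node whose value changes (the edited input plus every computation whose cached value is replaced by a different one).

First demand of the output computes:
  v5 = neg(-4) = 4
  v6 = if0(in8=-4 -> else branch in6) = -7
  v7 = neg(0) = 0
  v8 = sub(-7, 4) = -11
  v12 = max2(-11, 0) = 0
  v14 = min2(0, 0) = 0

After the edit, cleaning proceeds:
  v3: had never run; runs now, result 0.
  v5: a read changed (in8 -4->0) — executes, giving 0.
  v6: a read changed (in8 -4->0) — executes, giving 0.
  v8: a read changed (v6 -7->0; v5 4->0) — executes, giving 0.
  v12: a read changed (v8 -11->0) — executes, giving 0 — identical to its old value.
  v14: dirty, but its reads are unchanged (v12 unchanged, v7 unchanged); cached 0 stands.

Note the branch switch — v3 had no cache and runs now for the first time.

Demanding v14 again yields 0.
5 computations run: v3, v5, v6, v8, v12.
The nodes whose values change: in8, v5, v6, v8.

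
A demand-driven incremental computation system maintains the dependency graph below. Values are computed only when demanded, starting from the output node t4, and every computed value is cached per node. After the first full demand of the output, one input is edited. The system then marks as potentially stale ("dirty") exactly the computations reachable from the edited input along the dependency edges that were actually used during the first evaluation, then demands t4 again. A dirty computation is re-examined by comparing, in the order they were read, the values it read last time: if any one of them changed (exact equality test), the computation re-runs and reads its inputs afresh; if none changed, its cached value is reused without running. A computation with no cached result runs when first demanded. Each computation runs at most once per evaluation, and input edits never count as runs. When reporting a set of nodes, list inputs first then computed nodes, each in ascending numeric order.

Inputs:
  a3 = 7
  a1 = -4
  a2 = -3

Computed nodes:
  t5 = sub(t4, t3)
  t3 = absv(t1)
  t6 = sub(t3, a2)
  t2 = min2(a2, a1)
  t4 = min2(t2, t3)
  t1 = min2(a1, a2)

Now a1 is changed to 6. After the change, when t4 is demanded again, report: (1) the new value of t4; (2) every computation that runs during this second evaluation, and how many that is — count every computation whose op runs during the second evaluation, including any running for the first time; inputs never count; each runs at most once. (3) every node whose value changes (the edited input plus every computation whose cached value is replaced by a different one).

New value of t4: -3.
Computations that run: t1, t2, t3, t4 — 4 in total.
Values that change: a1, t1, t2, t3, t4.

First evaluation (everything demanded from the output):
  t1 = min2(-4, -3) = -4
  t2 = min2(-3, -4) = -4
  t3 = absv(-4) = 4
  t4 = min2(-4, 4) = -4

Propagation after the edit:
  t1: runs — a1 -4->6; result -3.
  t2: runs — a1 -4->6; result -3.
  t3: runs — t1 -4->-3; result 3.
  t4: runs — t2 -4->-3; t3 4->3; result -3.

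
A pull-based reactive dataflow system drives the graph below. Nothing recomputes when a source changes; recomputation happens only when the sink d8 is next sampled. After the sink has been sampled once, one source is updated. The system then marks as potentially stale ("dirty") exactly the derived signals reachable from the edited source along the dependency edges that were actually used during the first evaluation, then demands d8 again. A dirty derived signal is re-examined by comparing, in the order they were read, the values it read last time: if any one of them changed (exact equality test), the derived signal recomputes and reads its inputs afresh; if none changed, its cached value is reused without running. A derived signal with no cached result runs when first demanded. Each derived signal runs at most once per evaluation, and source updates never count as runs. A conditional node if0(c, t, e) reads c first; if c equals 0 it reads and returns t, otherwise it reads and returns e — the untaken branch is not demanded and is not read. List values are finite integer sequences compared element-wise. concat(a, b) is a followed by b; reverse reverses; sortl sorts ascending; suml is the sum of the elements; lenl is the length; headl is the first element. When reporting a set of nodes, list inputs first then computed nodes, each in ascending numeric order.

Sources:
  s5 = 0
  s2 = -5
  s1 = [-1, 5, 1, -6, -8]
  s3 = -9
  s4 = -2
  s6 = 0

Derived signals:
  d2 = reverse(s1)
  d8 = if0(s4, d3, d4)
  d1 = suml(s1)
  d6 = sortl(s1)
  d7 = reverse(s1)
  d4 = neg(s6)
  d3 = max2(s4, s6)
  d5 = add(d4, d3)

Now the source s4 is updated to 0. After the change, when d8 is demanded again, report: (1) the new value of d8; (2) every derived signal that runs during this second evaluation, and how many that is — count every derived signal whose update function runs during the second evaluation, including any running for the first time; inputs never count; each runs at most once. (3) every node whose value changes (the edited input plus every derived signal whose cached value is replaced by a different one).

New value of d8: 0.
Derived signals that run: d3, d8 — 2 in total.
Values that change: s4.
Key observation: a condition flipped, so demand reaches new nodes — d3 runs for the first time.

First evaluation (everything demanded from the output):
  d4 = neg(0) = 0
  d8 = if0(s4=-2 -> else branch d4) = 0

Propagation after the edit:
  d3: demanded for the first time — runs, produces 0.
  d8: runs — s4 -2->0; result 0 (same value as before).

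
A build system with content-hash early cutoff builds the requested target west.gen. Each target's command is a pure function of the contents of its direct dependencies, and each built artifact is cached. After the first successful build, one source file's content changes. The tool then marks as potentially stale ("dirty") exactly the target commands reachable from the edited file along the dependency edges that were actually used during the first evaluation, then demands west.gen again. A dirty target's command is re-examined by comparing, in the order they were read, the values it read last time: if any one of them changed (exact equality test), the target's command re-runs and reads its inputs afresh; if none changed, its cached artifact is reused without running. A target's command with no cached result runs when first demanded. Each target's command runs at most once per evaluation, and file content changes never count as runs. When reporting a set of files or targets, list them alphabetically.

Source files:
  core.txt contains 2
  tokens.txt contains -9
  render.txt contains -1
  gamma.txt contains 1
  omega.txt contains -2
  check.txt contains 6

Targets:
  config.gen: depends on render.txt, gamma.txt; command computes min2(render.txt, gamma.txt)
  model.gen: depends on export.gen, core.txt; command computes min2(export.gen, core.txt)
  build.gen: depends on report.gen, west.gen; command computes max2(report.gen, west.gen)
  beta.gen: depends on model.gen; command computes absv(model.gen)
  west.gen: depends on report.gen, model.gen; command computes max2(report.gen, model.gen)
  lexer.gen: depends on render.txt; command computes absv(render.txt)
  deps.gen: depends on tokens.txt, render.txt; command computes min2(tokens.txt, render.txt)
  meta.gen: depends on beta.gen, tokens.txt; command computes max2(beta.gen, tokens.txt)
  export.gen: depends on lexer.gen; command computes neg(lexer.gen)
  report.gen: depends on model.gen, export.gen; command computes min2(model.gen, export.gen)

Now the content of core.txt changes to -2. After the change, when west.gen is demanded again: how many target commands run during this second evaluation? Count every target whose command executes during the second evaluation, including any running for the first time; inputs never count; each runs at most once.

Target commands that run: model.gen, report.gen, west.gen — 3 in total.

First evaluation (everything demanded from the output):
  lexer.gen = absv(-1) = 1
  export.gen = neg(1) = -1
  model.gen = min2(-1, 2) = -1
  report.gen = min2(-1, -1) = -1
  west.gen = max2(-1, -1) = -1

Propagation after the edit:
  model.gen: runs — core.txt 2->-2; result -2.
  report.gen: runs — model.gen -1->-2; result -2.
  west.gen: runs — report.gen -1->-2; model.gen -1->-2; result -2.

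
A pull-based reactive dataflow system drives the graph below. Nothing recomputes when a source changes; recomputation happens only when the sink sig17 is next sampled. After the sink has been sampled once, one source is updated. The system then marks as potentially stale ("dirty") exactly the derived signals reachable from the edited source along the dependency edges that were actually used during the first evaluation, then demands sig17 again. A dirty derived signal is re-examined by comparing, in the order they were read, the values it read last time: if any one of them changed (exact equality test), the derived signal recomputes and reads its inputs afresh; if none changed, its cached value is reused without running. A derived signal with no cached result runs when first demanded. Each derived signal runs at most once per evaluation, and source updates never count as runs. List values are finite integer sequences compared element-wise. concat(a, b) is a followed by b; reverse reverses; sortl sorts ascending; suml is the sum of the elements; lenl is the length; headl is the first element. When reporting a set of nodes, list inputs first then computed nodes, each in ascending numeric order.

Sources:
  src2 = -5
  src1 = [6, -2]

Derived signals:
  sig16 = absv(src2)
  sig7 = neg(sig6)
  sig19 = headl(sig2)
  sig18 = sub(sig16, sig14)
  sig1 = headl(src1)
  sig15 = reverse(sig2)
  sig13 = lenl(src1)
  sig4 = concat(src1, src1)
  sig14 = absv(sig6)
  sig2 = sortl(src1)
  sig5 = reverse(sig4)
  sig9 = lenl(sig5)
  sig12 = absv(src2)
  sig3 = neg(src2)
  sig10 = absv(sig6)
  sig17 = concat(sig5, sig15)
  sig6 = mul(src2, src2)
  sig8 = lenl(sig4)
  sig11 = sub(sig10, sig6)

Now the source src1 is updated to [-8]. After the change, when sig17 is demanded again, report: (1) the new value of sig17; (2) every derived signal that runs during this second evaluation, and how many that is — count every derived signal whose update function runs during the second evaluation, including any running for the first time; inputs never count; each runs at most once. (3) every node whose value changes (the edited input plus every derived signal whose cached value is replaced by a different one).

First evaluation (everything demanded from the output):
  sig2 = sortl([6, -2]) = [-2, 6]
  sig4 = concat([6, -2], [6, -2]) = [6, -2, 6, -2]
  sig5 = reverse([6, -2, 6, -2]) = [-2, 6, -2, 6]
  sig15 = reverse([-2, 6]) = [6, -2]
  sig17 = concat([-2, 6, -2, 6], [6, -2]) = [-2, 6, -2, 6, 6, -2]

Propagation after the edit:
  sig2: runs — src1 [6, -2]->[-8]; result [-8].
  sig4: runs — src1 [6, -2]->[-8]; src1 [6, -2]->[-8]; result [-8, -8].
  sig5: runs — sig4 [6, -2, 6, -2]->[-8, -8]; result [-8, -8].
  sig15: runs — sig2 [-2, 6]->[-8]; result [-8].
  sig17: runs — sig5 [-2, 6, -2, 6]->[-8, -8]; sig15 [6, -2]->[-8]; result [-8, -8, -8].

New value of sig17: [-8, -8, -8].
Derived signals that run: sig2, sig4, sig5, sig15, sig17 — 5 in total.
Values that change: src1, sig2, sig4, sig5, sig15, sig17.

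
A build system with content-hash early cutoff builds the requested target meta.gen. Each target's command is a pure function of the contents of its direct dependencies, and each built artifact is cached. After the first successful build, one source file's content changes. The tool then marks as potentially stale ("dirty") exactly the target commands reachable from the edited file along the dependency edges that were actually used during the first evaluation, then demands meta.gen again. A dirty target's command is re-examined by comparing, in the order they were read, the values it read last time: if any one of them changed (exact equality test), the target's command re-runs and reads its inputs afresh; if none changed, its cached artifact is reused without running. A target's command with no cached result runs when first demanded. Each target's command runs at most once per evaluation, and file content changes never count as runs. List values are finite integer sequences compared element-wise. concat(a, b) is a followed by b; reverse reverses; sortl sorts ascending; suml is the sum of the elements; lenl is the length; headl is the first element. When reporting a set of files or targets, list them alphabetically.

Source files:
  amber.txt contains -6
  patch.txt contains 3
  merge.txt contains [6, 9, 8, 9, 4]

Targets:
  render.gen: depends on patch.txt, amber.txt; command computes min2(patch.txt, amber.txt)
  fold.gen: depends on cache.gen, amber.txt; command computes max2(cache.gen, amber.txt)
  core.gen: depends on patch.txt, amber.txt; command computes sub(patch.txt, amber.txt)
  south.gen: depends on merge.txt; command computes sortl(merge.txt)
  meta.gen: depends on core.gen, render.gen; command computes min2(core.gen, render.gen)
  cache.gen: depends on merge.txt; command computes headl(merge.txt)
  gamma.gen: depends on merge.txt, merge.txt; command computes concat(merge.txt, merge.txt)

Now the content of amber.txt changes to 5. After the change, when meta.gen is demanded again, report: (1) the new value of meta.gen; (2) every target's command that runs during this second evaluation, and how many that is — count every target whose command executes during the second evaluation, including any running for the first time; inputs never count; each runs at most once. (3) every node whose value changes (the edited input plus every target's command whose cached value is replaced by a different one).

New value of meta.gen: -2.
Target commands that run: core.gen, meta.gen, render.gen — 3 in total.
Values that change: amber.txt, core.gen, meta.gen, render.gen.

First evaluation (everything demanded from the output):
  core.gen = sub(3, -6) = 9
  render.gen = min2(3, -6) = -6
  meta.gen = min2(9, -6) = -6

Propagation after the edit:
  core.gen: runs — amber.txt -6->5; result -2.
  render.gen: runs — amber.txt -6->5; result 3.
  meta.gen: runs — core.gen 9->-2; render.gen -6->3; result -2.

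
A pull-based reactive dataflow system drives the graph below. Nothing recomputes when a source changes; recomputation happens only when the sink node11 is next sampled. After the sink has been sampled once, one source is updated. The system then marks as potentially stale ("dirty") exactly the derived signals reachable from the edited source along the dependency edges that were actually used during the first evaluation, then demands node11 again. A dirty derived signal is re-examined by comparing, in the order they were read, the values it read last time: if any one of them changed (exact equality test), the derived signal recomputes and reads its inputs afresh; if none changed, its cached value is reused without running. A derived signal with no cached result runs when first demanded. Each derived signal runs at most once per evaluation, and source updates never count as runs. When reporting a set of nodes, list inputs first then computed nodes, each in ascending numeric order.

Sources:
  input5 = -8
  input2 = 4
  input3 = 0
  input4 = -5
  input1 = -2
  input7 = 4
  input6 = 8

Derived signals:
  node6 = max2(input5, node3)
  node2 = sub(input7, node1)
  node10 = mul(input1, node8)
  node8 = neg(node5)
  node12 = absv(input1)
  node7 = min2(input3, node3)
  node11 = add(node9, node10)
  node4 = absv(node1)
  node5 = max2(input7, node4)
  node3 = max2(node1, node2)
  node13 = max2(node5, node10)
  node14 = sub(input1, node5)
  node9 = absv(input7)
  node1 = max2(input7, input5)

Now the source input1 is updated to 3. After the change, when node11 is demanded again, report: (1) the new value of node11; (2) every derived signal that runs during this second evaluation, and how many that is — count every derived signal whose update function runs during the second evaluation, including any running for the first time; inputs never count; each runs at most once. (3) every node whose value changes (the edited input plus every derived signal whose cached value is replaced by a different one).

First evaluation (everything demanded from the output):
  node1 = max2(4, -8) = 4
  node4 = absv(4) = 4
  node5 = max2(4, 4) = 4
  node8 = neg(4) = -4
  node9 = absv(4) = 4
  node10 = mul(-2, -4) = 8
  node11 = add(4, 8) = 12

Propagation after the edit:
  node10: runs — input1 -2->3; result -12.
  node11: runs — node10 8->-12; result -8.

New value of node11: -8.
Derived signals that run: node10, node11 — 2 in total.
Values that change: input1, node10, node11.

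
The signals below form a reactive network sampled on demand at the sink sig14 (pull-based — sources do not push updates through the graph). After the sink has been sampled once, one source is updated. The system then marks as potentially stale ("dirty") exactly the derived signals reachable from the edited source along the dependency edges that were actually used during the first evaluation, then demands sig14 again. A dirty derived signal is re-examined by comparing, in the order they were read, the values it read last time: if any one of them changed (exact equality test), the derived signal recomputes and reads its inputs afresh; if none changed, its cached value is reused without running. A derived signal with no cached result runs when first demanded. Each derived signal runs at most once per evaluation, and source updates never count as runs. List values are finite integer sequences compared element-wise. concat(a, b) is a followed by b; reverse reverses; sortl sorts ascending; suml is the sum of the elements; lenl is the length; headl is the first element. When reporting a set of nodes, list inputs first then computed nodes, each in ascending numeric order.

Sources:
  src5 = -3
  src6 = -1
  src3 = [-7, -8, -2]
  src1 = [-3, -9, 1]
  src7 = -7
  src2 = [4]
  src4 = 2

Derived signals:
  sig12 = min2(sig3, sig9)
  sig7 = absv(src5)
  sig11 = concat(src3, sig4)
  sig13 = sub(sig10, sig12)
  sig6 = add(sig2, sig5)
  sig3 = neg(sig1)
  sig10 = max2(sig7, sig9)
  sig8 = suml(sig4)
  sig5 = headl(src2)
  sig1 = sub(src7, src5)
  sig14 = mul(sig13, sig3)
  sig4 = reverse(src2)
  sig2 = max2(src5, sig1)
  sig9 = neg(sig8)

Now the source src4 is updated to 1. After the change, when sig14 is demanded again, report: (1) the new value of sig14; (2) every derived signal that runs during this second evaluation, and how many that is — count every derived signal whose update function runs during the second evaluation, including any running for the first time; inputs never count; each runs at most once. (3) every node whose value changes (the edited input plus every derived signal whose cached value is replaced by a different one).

Initial pass — values computed on the first demand:
  sig1 = sub(-7, -3) = -4
  sig3 = neg(-4) = 4
  sig4 = reverse([4]) = [4]
  sig7 = absv(-3) = 3
  sig8 = suml([4]) = 4
  sig9 = neg(4) = -4
  sig10 = max2(3, -4) = 3
  sig12 = min2(4, -4) = -4
  sig13 = sub(3, -4) = 7
  sig14 = mul(7, 4) = 28

Second demand — change propagation:
  no demanded computation ever read src4, so the edit dirties nothing and nothing runs.

The important point: nothing the output needs ever reads src4, so the edit is invisible to it.

sig14 now evaluates to 28.
Run set: none (0 run).
Changed values: src4.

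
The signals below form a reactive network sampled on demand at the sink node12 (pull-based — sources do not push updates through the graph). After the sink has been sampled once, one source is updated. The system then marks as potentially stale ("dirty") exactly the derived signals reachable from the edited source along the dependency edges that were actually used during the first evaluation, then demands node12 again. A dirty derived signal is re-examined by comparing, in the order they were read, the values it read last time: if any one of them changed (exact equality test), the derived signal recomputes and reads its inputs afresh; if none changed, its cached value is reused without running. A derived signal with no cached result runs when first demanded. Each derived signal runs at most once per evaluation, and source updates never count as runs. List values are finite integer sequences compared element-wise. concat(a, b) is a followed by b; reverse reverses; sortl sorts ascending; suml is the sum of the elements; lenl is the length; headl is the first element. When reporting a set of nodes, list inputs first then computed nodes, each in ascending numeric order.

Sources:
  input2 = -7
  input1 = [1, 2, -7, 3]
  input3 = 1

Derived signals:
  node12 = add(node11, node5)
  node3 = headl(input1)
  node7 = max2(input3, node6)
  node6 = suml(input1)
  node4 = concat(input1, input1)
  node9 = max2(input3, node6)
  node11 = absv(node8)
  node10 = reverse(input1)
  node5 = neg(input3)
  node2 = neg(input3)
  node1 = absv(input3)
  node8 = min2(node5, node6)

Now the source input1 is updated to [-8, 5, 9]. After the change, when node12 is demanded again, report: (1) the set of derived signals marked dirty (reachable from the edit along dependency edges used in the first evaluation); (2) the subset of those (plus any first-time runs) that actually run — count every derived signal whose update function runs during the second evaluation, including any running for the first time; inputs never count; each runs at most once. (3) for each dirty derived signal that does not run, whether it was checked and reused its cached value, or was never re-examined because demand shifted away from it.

Dirty set: node6, node8, node11, node12.
Run set: node6, node8 (2 run).
Re-examined without running (cache reused): node11, node12.
The important point: node8 recomputes to an identical value, and the output ends up unchanged.

Initial pass — values computed on the first demand:
  node5 = neg(1) = -1
  node6 = suml([1, 2, -7, 3]) = -1
  node8 = min2(-1, -1) = -1
  node11 = absv(-1) = 1
  node12 = add(1, -1) = 0

Second demand — change propagation:
  node6: re-runs because input1 [1, 2, -7, 3]->[-8, 5, 9]; new result 6.
  node8: re-runs because node6 -1->6; new result -1 (unchanged).
  node11: re-examined; everything it read last time is the same (node8 unchanged) — cache 1 kept, no run.
  node12: re-examined; everything it read last time is the same (node11 unchanged, node5 unchanged) — cache 0 kept, no run.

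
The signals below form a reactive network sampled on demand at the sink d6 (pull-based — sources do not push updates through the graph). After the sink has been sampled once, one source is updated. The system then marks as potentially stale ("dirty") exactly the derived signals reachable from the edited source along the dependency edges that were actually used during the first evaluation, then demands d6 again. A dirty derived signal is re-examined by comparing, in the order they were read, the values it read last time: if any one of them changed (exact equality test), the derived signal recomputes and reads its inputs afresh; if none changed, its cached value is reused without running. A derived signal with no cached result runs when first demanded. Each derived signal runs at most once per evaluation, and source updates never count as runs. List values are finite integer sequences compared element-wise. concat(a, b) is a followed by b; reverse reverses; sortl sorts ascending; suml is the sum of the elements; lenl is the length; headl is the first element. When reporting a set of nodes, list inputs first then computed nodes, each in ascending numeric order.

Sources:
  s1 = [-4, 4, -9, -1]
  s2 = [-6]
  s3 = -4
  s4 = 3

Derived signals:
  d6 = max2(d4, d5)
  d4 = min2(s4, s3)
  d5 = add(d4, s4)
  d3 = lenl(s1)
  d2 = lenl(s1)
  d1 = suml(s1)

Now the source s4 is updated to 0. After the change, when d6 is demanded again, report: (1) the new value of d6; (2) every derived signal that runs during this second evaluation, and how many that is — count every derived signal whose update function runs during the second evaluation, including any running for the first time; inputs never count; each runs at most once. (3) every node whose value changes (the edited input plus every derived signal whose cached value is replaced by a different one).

Initial pass — values computed on the first demand:
  d4 = min2(3, -4) = -4
  d5 = add(-4, 3) = -1
  d6 = max2(-4, -1) = -1

Second demand — change propagation:
  d4: re-runs because s4 3->0; new result -4 (unchanged).
  d5: re-runs because s4 3->0; new result -4.
  d6: re-runs because d5 -1->-4; new result -4.

d6 now evaluates to -4.
Run set: d4, d5, d6 (3 run).
Changed values: s4, d5, d6.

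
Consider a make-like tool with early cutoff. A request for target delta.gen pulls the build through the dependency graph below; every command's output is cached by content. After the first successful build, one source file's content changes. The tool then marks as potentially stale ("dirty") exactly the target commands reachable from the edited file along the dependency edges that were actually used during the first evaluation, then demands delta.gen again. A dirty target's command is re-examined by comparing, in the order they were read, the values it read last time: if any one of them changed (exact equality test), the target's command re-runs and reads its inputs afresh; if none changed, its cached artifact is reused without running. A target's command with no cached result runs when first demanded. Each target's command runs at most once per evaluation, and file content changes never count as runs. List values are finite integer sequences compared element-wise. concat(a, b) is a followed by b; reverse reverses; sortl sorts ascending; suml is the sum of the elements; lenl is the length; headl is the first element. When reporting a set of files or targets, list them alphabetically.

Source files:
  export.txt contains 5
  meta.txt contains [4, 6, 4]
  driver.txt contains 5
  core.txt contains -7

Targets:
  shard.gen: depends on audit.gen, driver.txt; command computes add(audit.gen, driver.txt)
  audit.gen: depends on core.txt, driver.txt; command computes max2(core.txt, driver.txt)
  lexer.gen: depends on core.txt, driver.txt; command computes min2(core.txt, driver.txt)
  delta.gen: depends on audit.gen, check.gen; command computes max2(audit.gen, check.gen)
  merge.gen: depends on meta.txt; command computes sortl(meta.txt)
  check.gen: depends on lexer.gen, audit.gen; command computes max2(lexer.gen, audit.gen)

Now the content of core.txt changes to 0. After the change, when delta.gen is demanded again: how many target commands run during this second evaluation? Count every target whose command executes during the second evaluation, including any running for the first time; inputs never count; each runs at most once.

3 target commands run: audit.gen, check.gen, lexer.gen.
Note where the cutoff bites: delta.gen is checked, finds nothing changed, and keeps its cache.

First demand of the output computes:
  audit.gen = max2(-7, 5) = 5
  lexer.gen = min2(-7, 5) = -7
  check.gen = max2(-7, 5) = 5
  delta.gen = max2(5, 5) = 5

After the edit, cleaning proceeds:
  audit.gen: a read changed (core.txt -7->0) — executes, giving 5 — identical to its old value.
  lexer.gen: a read changed (core.txt -7->0) — executes, giving 0.
  check.gen: a read changed (lexer.gen -7->0) — executes, giving 5 — identical to its old value.
  delta.gen: dirty, but its reads are unchanged (audit.gen unchanged, check.gen unchanged); cached 5 stands.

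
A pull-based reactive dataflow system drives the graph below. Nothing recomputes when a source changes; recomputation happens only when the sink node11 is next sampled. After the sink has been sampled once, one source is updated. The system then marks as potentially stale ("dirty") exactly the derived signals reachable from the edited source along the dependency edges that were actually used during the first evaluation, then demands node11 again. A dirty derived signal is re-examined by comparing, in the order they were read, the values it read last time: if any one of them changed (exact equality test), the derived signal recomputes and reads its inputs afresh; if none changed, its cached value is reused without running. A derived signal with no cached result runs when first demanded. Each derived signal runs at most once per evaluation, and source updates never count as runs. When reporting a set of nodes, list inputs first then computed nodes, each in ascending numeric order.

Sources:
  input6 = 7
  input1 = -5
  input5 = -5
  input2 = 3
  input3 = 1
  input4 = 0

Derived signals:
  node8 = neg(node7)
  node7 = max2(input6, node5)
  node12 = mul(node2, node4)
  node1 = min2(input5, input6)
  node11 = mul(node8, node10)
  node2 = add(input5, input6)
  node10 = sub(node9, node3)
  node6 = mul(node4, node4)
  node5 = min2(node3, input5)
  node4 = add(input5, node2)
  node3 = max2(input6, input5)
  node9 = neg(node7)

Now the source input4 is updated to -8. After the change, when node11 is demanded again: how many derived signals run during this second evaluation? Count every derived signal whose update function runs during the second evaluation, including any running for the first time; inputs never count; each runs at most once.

First evaluation (everything demanded from the output):
  node3 = max2(7, -5) = 7
  node5 = min2(7, -5) = -5
  node7 = max2(7, -5) = 7
  node8 = neg(7) = -7
  node9 = neg(7) = -7
  node10 = sub(-7, 7) = -14
  node11 = mul(-7, -14) = 98

Propagation after the edit:
  input4 feeds no computation that the output demands — nothing is marked dirty and nothing runs.

Key observation: input4 is never demanded by the output, so the edit triggers no recomputation at all.

Derived signals that run: none — 0 in total.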